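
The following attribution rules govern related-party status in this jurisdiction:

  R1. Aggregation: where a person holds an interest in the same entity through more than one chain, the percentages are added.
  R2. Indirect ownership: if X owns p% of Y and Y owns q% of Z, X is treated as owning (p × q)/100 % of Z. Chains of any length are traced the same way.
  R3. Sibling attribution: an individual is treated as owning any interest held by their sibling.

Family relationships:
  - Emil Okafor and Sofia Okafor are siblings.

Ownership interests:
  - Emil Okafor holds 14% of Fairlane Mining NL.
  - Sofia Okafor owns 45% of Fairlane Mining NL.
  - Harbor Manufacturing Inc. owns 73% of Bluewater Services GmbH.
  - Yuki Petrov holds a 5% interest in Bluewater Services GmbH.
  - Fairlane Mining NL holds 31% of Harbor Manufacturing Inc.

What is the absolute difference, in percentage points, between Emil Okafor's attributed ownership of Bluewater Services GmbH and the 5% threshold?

By sibling attribution (R3), Emil Okafor is treated as also owning Sofia Okafor's interest in Fairlane Mining NL, giving 14% + 45% = 59%.
Chain via Fairlane Mining NL → Harbor Manufacturing Inc. (R2): 59% × 31% × 73% = 13.3517% of Bluewater Services GmbH.
13.3517% exceeds the 5% threshold by 8.3517 percentage points.

8.3517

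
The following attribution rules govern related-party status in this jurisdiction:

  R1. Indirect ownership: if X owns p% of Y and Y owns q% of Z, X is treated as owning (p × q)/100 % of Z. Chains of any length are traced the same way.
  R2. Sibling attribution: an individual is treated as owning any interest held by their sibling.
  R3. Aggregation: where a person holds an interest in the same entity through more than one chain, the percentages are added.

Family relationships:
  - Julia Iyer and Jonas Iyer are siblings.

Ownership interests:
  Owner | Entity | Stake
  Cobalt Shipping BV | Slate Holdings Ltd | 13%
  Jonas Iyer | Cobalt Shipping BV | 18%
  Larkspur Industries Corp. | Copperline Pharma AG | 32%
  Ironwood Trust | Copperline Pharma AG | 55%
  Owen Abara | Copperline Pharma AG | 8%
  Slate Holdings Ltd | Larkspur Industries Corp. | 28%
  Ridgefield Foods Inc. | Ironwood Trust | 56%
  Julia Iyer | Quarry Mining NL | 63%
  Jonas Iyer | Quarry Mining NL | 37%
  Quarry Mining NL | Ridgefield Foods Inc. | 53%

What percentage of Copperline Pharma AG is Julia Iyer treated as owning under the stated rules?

16.533664%

By sibling attribution (R2), Julia Iyer is treated as also owning Jonas Iyer's interest in Quarry Mining NL, giving 63% + 37% = 100%.
By sibling attribution (R2), Julia Iyer is treated as owning Jonas Iyer's 18% interest in Cobalt Shipping BV.
Chain via Quarry Mining NL → Ridgefield Foods Inc. → Ironwood Trust (R1): 100% × 53% × 56% × 55% = 16.324% of Copperline Pharma AG.
Chain via Cobalt Shipping BV → Slate Holdings Ltd → Larkspur Industries Corp. (R1): 18% × 13% × 28% × 32% = 0.209664% of Copperline Pharma AG.
Aggregating (R3): 16.324% + 0.209664% = 16.533664%.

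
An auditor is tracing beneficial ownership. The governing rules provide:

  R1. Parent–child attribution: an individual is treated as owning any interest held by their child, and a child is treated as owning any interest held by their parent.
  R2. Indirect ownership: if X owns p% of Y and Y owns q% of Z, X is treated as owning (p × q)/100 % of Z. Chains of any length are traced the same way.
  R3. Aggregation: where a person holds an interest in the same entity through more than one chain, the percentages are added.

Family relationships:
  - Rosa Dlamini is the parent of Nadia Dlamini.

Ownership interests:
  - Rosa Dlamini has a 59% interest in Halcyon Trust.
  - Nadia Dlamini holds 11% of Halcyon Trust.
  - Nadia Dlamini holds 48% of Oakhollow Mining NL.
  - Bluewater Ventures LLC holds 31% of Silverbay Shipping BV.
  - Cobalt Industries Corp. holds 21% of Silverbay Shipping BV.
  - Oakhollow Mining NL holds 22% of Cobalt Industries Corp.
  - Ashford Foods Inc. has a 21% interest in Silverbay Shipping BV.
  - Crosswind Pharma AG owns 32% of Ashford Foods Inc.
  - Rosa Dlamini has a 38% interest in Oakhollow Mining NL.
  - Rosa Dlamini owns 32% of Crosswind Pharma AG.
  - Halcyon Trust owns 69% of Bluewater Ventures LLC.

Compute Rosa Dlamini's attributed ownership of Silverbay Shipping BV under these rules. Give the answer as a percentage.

21.0966%

By parent–child attribution (R1), Rosa Dlamini is treated as also owning Nadia Dlamini's interest in Oakhollow Mining NL, giving 38% + 48% = 86%.
By parent–child attribution (R1), Rosa Dlamini is treated as also owning Nadia Dlamini's interest in Halcyon Trust, giving 59% + 11% = 70%.
Chain via Crosswind Pharma AG → Ashford Foods Inc. (R2): 32% × 32% × 21% = 2.1504% of Silverbay Shipping BV.
Chain via Oakhollow Mining NL → Cobalt Industries Corp. (R2): 86% × 22% × 21% = 3.9732% of Silverbay Shipping BV.
Chain via Halcyon Trust → Bluewater Ventures LLC (R2): 70% × 69% × 31% = 14.973% of Silverbay Shipping BV.
Aggregating (R3): 2.1504% + 3.9732% + 14.973% = 21.0966%.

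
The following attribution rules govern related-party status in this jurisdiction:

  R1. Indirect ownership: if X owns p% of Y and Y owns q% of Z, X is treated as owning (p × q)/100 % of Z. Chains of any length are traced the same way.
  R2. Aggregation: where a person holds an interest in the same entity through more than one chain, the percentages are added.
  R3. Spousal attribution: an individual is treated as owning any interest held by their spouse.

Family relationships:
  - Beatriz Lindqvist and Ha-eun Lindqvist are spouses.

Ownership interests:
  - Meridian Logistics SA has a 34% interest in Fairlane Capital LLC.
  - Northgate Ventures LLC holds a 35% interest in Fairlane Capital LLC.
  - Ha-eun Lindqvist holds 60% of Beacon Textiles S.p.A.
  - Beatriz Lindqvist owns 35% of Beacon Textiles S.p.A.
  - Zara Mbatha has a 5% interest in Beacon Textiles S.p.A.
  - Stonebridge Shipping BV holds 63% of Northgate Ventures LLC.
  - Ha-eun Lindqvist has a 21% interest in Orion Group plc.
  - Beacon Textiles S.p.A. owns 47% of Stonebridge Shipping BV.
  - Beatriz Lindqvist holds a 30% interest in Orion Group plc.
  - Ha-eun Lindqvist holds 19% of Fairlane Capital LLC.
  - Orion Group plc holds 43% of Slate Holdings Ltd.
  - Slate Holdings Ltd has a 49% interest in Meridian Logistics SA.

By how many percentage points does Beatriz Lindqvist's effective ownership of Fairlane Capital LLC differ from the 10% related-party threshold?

22.498863

By spousal attribution (R3), Beatriz Lindqvist is treated as also owning Ha-eun Lindqvist's interest in Orion Group plc, giving 30% + 21% = 51%.
By spousal attribution (R3), Beatriz Lindqvist is treated as also owning Ha-eun Lindqvist's interest in Beacon Textiles S.p.A, giving 35% + 60% = 95%.
By spousal attribution (R3), Beatriz Lindqvist is treated as owning Ha-eun Lindqvist's 19% interest in Fairlane Capital LLC.
Chain via Orion Group plc → Slate Holdings Ltd → Meridian Logistics SA (R1): 51% × 43% × 49% × 34% = 3.653538% of Fairlane Capital LLC.
Chain via Beacon Textiles S.p.A. → Stonebridge Shipping BV → Northgate Ventures LLC (R1): 95% × 47% × 63% × 35% = 9.845325% of Fairlane Capital LLC.
Direct interest in Fairlane Capital LLC: 19%.
Aggregating (R2): 3.653538% + 9.845325% + 19% = 32.498863%.
32.498863% exceeds the 10% threshold by 22.498863 percentage points.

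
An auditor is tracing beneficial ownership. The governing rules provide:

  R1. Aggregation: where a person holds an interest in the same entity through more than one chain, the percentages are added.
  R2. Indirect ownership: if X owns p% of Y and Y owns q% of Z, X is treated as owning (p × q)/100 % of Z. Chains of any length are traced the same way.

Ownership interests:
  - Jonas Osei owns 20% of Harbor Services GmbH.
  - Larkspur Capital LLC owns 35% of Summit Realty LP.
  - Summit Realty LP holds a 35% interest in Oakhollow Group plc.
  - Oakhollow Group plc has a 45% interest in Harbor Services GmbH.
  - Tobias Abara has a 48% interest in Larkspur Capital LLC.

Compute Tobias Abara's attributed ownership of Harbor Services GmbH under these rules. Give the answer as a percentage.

2.646%

Chain via Larkspur Capital LLC → Summit Realty LP → Oakhollow Group plc (R2): 48% × 35% × 35% × 45% = 2.646% of Harbor Services GmbH.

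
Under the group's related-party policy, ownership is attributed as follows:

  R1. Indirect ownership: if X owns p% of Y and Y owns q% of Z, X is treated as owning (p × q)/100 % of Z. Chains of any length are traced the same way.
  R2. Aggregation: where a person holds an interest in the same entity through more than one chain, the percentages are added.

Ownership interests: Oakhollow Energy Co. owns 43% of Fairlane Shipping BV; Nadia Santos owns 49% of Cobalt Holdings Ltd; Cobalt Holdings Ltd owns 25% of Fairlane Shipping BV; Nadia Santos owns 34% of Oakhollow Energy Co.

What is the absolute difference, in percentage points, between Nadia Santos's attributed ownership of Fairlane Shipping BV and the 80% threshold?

53.13

Chain via Cobalt Holdings Ltd (R1): 49% × 25% = 12.25% of Fairlane Shipping BV.
Chain via Oakhollow Energy Co. (R1): 34% × 43% = 14.62% of Fairlane Shipping BV.
Aggregating (R2): 12.25% + 14.62% = 26.87%.
26.87% falls short of the 80% threshold by 53.13 percentage points.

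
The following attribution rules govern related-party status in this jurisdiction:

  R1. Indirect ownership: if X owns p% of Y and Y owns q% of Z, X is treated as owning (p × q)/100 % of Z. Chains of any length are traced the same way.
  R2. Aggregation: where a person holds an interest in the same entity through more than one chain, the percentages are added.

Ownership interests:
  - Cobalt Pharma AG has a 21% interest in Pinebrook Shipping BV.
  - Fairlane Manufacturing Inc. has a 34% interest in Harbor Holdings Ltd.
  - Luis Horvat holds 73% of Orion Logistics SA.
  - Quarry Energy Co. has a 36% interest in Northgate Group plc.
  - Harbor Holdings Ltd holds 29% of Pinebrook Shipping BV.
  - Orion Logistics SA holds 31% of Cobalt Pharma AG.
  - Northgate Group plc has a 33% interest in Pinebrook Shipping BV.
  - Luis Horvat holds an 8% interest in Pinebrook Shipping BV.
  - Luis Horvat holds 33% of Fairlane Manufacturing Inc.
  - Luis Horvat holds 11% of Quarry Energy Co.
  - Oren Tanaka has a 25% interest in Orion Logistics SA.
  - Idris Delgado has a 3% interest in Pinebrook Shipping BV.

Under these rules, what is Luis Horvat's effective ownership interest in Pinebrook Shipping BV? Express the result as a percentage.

Chain via Quarry Energy Co. → Northgate Group plc (R1): 11% × 36% × 33% = 1.3068% of Pinebrook Shipping BV.
Chain via Fairlane Manufacturing Inc. → Harbor Holdings Ltd (R1): 33% × 34% × 29% = 3.2538% of Pinebrook Shipping BV.
Chain via Orion Logistics SA → Cobalt Pharma AG (R1): 73% × 31% × 21% = 4.7523% of Pinebrook Shipping BV.
Direct interest in Pinebrook Shipping BV: 8%.
Aggregating (R2): 1.3068% + 3.2538% + 4.7523% + 8% = 17.3129%.

17.3129%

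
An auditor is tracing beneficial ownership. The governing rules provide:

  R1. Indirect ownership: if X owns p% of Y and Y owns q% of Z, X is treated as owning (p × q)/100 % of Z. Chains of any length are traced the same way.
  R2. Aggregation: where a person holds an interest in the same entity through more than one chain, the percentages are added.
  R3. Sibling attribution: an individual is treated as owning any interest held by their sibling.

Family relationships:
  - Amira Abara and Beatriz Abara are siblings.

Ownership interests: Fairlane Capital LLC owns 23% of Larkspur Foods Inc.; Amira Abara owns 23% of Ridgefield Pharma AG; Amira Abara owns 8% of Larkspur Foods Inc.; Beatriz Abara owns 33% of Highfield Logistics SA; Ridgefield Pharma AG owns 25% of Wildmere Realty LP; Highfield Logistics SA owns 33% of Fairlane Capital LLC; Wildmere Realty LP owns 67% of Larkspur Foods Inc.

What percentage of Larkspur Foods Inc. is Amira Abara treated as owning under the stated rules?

14.3572%

By sibling attribution (R3), Amira Abara is treated as owning Beatriz Abara's 33% interest in Highfield Logistics SA.
Chain via Ridgefield Pharma AG → Wildmere Realty LP (R1): 23% × 25% × 67% = 3.8525% of Larkspur Foods Inc.
Direct interest in Larkspur Foods Inc: 8%.
Chain via Highfield Logistics SA → Fairlane Capital LLC (R1): 33% × 33% × 23% = 2.5047% of Larkspur Foods Inc.
Aggregating (R2): 3.8525% + 8% + 2.5047% = 14.3572%.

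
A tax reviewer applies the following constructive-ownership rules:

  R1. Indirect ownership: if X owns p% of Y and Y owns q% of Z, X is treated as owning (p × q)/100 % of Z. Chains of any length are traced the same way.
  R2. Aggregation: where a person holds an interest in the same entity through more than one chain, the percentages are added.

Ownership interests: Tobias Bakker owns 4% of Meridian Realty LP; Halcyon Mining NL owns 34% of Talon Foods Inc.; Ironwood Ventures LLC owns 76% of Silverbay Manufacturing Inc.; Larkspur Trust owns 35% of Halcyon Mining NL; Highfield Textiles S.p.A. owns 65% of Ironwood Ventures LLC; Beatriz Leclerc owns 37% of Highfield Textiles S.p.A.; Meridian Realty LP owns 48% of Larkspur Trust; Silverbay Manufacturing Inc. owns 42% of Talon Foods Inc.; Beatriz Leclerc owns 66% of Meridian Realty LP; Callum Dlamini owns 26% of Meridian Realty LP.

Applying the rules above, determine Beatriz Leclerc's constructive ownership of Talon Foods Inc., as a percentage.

Chain via Highfield Textiles S.p.A. → Ironwood Ventures LLC → Silverbay Manufacturing Inc. (R1): 37% × 65% × 76% × 42% = 7.67676% of Talon Foods Inc.
Chain via Meridian Realty LP → Larkspur Trust → Halcyon Mining NL (R1): 66% × 48% × 35% × 34% = 3.76992% of Talon Foods Inc.
Aggregating (R2): 7.67676% + 3.76992% = 11.44668%.

11.44668%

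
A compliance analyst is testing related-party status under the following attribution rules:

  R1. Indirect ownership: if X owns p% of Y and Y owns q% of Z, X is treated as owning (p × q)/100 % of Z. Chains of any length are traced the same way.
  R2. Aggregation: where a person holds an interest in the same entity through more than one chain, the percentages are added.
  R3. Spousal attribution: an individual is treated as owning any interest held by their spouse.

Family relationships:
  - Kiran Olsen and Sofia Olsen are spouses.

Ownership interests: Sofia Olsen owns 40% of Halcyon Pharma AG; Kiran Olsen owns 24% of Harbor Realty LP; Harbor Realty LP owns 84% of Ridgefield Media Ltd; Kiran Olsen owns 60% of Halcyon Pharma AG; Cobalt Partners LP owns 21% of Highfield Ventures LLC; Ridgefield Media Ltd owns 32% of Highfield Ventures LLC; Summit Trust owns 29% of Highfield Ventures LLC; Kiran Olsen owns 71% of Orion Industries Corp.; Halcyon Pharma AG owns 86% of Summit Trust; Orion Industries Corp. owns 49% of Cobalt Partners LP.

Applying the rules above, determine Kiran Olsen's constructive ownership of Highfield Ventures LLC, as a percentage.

By spousal attribution (R3), Kiran Olsen is treated as also owning Sofia Olsen's interest in Halcyon Pharma AG, giving 60% + 40% = 100%.
Chain via Orion Industries Corp. → Cobalt Partners LP (R1): 71% × 49% × 21% = 7.3059% of Highfield Ventures LLC.
Chain via Halcyon Pharma AG → Summit Trust (R1): 100% × 86% × 29% = 24.94% of Highfield Ventures LLC.
Chain via Harbor Realty LP → Ridgefield Media Ltd (R1): 24% × 84% × 32% = 6.4512% of Highfield Ventures LLC.
Aggregating (R2): 7.3059% + 24.94% + 6.4512% = 38.6971%.

38.6971%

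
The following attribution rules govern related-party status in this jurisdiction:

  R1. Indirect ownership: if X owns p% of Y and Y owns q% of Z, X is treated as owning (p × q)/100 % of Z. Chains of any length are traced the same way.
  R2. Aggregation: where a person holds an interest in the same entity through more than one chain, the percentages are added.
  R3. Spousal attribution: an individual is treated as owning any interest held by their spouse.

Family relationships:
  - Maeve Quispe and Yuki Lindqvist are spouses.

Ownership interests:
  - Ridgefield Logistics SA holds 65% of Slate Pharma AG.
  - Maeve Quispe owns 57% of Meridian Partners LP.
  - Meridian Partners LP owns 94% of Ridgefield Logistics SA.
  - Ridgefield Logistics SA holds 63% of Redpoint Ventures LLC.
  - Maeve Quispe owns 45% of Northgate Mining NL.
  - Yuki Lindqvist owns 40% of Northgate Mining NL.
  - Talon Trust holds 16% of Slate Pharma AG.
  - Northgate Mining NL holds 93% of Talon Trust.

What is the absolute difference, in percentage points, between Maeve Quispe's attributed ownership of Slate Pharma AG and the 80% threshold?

32.525

By spousal attribution (R3), Maeve Quispe is treated as also owning Yuki Lindqvist's interest in Northgate Mining NL, giving 45% + 40% = 85%.
Chain via Meridian Partners LP → Ridgefield Logistics SA (R1): 57% × 94% × 65% = 34.827% of Slate Pharma AG.
Chain via Northgate Mining NL → Talon Trust (R1): 85% × 93% × 16% = 12.648% of Slate Pharma AG.
Aggregating (R2): 34.827% + 12.648% = 47.475%.
47.475% falls short of the 80% threshold by 32.525 percentage points.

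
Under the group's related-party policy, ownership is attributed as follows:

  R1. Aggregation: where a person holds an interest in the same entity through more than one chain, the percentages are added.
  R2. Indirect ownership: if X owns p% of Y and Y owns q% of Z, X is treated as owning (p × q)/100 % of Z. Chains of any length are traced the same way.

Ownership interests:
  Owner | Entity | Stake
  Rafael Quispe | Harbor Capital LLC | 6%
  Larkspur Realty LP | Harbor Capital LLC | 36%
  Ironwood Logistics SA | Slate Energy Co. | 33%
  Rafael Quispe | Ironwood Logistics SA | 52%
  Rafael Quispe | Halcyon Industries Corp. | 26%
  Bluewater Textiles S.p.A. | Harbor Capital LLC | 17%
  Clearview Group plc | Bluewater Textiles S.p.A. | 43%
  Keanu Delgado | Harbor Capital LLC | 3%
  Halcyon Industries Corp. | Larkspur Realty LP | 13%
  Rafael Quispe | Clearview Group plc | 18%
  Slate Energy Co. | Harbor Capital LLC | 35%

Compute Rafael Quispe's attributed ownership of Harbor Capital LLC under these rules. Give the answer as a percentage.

Chain via Halcyon Industries Corp. → Larkspur Realty LP (R2): 26% × 13% × 36% = 1.2168% of Harbor Capital LLC.
Chain via Ironwood Logistics SA → Slate Energy Co. (R2): 52% × 33% × 35% = 6.006% of Harbor Capital LLC.
Chain via Clearview Group plc → Bluewater Textiles S.p.A. (R2): 18% × 43% × 17% = 1.3158% of Harbor Capital LLC.
Direct interest in Harbor Capital LLC: 6%.
Aggregating (R1): 1.2168% + 6.006% + 1.3158% + 6% = 14.5386%.

14.5386%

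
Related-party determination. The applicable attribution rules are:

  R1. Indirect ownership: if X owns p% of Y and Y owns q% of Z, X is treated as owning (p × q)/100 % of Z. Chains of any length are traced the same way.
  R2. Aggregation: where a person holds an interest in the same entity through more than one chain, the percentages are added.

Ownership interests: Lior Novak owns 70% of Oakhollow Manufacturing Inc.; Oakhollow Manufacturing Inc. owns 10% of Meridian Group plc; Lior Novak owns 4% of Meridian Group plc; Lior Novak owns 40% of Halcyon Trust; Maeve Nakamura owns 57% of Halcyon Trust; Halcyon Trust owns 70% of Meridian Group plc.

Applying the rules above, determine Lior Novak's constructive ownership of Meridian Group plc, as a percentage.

39%

Chain via Halcyon Trust (R1): 40% × 70% = 28% of Meridian Group plc.
Chain via Oakhollow Manufacturing Inc. (R1): 70% × 10% = 7% of Meridian Group plc.
Direct interest in Meridian Group plc: 4%.
Aggregating (R2): 28% + 7% + 4% = 39%.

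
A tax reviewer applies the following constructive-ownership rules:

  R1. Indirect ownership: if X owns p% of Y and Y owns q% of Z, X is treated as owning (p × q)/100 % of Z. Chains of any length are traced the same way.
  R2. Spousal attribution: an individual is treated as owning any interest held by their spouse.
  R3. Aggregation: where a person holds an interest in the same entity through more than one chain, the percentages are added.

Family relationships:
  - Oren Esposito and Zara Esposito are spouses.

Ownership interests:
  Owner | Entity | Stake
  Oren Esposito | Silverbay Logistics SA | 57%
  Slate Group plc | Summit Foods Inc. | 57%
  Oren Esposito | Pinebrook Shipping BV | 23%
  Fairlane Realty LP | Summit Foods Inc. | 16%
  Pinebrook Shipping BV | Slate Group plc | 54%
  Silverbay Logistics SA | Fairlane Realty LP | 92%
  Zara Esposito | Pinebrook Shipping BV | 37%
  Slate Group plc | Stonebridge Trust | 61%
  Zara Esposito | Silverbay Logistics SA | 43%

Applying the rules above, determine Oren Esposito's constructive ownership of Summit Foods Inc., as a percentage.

33.188%

By spousal attribution (R2), Oren Esposito is treated as also owning Zara Esposito's interest in Pinebrook Shipping BV, giving 23% + 37% = 60%.
By spousal attribution (R2), Oren Esposito is treated as also owning Zara Esposito's interest in Silverbay Logistics SA, giving 57% + 43% = 100%.
Chain via Pinebrook Shipping BV → Slate Group plc (R1): 60% × 54% × 57% = 18.468% of Summit Foods Inc.
Chain via Silverbay Logistics SA → Fairlane Realty LP (R1): 100% × 92% × 16% = 14.72% of Summit Foods Inc.
Aggregating (R3): 18.468% + 14.72% = 33.188%.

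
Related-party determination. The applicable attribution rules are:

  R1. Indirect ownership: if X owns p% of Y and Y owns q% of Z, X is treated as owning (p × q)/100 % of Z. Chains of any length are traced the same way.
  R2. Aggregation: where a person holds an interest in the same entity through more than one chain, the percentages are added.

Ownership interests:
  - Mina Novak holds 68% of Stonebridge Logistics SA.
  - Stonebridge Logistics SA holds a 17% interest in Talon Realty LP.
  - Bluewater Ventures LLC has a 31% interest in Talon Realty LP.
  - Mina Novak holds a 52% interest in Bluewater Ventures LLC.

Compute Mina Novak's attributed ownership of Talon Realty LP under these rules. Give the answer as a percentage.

Chain via Bluewater Ventures LLC (R1): 52% × 31% = 16.12% of Talon Realty LP.
Chain via Stonebridge Logistics SA (R1): 68% × 17% = 11.56% of Talon Realty LP.
Aggregating (R2): 16.12% + 11.56% = 27.68%.

27.68%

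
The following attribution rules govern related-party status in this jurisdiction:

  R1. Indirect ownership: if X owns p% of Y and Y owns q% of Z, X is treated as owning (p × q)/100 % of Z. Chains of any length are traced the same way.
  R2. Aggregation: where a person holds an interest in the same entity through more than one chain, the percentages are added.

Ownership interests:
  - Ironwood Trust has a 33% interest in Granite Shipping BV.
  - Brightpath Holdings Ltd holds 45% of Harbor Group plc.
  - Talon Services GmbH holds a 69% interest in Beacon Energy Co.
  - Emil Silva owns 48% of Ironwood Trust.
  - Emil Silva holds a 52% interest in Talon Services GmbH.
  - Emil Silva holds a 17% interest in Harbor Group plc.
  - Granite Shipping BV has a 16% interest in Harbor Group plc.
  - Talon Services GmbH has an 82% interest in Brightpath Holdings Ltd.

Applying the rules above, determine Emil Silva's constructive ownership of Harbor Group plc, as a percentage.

38.7224%

Chain via Ironwood Trust → Granite Shipping BV (R1): 48% × 33% × 16% = 2.5344% of Harbor Group plc.
Chain via Talon Services GmbH → Brightpath Holdings Ltd (R1): 52% × 82% × 45% = 19.188% of Harbor Group plc.
Direct interest in Harbor Group plc: 17%.
Aggregating (R2): 2.5344% + 19.188% + 17% = 38.7224%.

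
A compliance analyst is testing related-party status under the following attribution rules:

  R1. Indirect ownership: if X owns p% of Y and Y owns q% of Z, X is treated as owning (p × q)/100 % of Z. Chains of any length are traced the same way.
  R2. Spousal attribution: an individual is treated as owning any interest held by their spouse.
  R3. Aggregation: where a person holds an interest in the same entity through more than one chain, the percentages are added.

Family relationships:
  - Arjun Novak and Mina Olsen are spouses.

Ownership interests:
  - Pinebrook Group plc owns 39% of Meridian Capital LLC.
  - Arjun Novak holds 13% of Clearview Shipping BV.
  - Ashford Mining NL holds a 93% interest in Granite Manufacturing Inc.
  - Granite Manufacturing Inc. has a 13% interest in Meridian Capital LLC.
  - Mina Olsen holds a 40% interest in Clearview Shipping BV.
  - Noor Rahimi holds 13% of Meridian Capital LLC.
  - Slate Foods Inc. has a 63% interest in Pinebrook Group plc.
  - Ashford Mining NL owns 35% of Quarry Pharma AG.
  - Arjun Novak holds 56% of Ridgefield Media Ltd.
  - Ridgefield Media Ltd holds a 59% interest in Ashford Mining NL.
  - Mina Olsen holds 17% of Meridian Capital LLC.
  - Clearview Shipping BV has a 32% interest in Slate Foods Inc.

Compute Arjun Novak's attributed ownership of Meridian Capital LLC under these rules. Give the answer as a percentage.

25.161608%

By spousal attribution (R2), Arjun Novak is treated as also owning Mina Olsen's interest in Clearview Shipping BV, giving 13% + 40% = 53%.
By spousal attribution (R2), Arjun Novak is treated as owning Mina Olsen's 17% interest in Meridian Capital LLC.
Chain via Clearview Shipping BV → Slate Foods Inc. → Pinebrook Group plc (R1): 53% × 32% × 63% × 39% = 4.167072% of Meridian Capital LLC.
Chain via Ridgefield Media Ltd → Ashford Mining NL → Granite Manufacturing Inc. (R1): 56% × 59% × 93% × 13% = 3.994536% of Meridian Capital LLC.
Direct interest in Meridian Capital LLC: 17%.
Aggregating (R3): 4.167072% + 3.994536% + 17% = 25.161608%.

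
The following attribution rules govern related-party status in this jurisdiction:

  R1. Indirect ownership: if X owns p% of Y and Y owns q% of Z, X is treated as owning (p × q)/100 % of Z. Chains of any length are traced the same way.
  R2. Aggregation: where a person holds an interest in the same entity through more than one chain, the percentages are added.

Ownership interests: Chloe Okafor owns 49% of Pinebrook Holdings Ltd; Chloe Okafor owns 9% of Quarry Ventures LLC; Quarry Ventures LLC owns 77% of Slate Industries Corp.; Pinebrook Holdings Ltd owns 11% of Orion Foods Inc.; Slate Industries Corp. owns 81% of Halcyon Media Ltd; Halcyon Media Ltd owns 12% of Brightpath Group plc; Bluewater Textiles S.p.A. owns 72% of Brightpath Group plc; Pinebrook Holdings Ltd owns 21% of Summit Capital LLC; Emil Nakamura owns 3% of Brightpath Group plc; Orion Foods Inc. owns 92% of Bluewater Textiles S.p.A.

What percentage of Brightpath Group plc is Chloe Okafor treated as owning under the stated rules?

Chain via Quarry Ventures LLC → Slate Industries Corp. → Halcyon Media Ltd (R1): 9% × 77% × 81% × 12% = 0.673596% of Brightpath Group plc.
Chain via Pinebrook Holdings Ltd → Orion Foods Inc. → Bluewater Textiles S.p.A. (R1): 49% × 11% × 92% × 72% = 3.570336% of Brightpath Group plc.
Aggregating (R2): 0.673596% + 3.570336% = 4.243932%.

4.243932%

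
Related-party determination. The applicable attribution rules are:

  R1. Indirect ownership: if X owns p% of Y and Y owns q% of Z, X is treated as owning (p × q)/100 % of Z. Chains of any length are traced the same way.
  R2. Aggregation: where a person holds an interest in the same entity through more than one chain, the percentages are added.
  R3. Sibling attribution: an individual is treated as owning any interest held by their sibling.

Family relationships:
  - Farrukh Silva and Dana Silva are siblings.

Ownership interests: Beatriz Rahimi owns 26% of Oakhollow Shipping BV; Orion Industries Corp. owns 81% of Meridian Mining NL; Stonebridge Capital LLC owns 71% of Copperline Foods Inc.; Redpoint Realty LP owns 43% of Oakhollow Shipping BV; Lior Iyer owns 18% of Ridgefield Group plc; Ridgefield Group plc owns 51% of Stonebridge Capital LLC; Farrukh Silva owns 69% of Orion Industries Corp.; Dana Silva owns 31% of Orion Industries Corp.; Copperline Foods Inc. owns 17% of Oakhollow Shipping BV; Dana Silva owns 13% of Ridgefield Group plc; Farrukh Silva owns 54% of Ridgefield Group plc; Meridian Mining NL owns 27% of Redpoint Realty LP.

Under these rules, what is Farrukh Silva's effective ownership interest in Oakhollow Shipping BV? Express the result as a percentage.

By sibling attribution (R3), Farrukh Silva is treated as also owning Dana Silva's interest in Orion Industries Corp, giving 69% + 31% = 100%.
By sibling attribution (R3), Farrukh Silva is treated as also owning Dana Silva's interest in Ridgefield Group plc, giving 54% + 13% = 67%.
Chain via Orion Industries Corp. → Meridian Mining NL → Redpoint Realty LP (R1): 100% × 81% × 27% × 43% = 9.4041% of Oakhollow Shipping BV.
Chain via Ridgefield Group plc → Stonebridge Capital LLC → Copperline Foods Inc. (R1): 67% × 51% × 71% × 17% = 4.124319% of Oakhollow Shipping BV.
Aggregating (R2): 9.4041% + 4.124319% = 13.528419%.

13.528419%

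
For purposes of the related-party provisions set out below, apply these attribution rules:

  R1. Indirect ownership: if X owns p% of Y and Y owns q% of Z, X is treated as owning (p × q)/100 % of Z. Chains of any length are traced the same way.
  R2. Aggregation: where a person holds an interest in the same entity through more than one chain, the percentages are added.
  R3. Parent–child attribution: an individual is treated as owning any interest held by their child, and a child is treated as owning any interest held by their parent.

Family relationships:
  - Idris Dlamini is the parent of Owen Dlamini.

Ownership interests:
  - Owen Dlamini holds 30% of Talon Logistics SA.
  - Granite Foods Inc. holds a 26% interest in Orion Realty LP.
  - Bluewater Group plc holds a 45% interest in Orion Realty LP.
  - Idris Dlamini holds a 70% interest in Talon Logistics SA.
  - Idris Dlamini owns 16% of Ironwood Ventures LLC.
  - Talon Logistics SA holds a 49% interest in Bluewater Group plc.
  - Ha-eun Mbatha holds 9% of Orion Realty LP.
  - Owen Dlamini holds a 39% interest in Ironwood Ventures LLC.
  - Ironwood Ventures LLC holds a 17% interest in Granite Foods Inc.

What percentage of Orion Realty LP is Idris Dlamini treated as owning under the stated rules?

By parent–child attribution (R3), Idris Dlamini is treated as also owning Owen Dlamini's interest in Talon Logistics SA, giving 70% + 30% = 100%.
By parent–child attribution (R3), Idris Dlamini is treated as also owning Owen Dlamini's interest in Ironwood Ventures LLC, giving 16% + 39% = 55%.
Chain via Talon Logistics SA → Bluewater Group plc (R1): 100% × 49% × 45% = 22.05% of Orion Realty LP.
Chain via Ironwood Ventures LLC → Granite Foods Inc. (R1): 55% × 17% × 26% = 2.431% of Orion Realty LP.
Aggregating (R2): 22.05% + 2.431% = 24.481%.

24.481%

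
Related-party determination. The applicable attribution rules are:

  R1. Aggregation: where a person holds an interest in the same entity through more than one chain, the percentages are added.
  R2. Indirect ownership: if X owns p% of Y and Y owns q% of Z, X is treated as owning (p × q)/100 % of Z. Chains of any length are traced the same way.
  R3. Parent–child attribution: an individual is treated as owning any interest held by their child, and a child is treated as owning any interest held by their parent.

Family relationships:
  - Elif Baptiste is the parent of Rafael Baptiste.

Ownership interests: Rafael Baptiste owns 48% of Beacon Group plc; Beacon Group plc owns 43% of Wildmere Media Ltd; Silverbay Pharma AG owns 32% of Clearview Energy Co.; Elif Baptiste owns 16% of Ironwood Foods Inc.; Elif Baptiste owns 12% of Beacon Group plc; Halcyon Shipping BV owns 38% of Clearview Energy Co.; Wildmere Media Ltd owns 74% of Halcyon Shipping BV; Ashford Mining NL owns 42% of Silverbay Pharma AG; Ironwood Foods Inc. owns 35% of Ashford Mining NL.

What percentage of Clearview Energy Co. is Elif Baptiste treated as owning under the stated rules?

By parent–child attribution (R3), Elif Baptiste is treated as also owning Rafael Baptiste's interest in Beacon Group plc, giving 12% + 48% = 60%.
Chain via Beacon Group plc → Wildmere Media Ltd → Halcyon Shipping BV (R2): 60% × 43% × 74% × 38% = 7.25496% of Clearview Energy Co.
Chain via Ironwood Foods Inc. → Ashford Mining NL → Silverbay Pharma AG (R2): 16% × 35% × 42% × 32% = 0.75264% of Clearview Energy Co.
Aggregating (R1): 7.25496% + 0.75264% = 8.0076%.

8.0076%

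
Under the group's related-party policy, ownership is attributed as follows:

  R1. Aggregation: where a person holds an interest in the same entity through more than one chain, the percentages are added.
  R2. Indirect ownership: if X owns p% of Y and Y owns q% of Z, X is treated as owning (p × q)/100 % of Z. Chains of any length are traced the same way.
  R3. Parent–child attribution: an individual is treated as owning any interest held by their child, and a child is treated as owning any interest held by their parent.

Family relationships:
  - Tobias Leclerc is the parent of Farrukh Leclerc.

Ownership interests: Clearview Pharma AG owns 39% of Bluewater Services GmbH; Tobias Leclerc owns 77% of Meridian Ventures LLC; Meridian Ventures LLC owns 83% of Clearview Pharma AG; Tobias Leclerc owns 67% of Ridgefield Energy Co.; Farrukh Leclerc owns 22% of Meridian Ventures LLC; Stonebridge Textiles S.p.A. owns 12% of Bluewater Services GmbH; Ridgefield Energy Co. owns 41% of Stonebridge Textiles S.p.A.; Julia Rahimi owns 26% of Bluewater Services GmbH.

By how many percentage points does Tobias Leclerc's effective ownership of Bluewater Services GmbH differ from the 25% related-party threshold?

10.3427

By parent–child attribution (R3), Tobias Leclerc is treated as also owning Farrukh Leclerc's interest in Meridian Ventures LLC, giving 77% + 22% = 99%.
Chain via Ridgefield Energy Co. → Stonebridge Textiles S.p.A. (R2): 67% × 41% × 12% = 3.2964% of Bluewater Services GmbH.
Chain via Meridian Ventures LLC → Clearview Pharma AG (R2): 99% × 83% × 39% = 32.0463% of Bluewater Services GmbH.
Aggregating (R1): 3.2964% + 32.0463% = 35.3427%.
35.3427% exceeds the 25% threshold by 10.3427 percentage points.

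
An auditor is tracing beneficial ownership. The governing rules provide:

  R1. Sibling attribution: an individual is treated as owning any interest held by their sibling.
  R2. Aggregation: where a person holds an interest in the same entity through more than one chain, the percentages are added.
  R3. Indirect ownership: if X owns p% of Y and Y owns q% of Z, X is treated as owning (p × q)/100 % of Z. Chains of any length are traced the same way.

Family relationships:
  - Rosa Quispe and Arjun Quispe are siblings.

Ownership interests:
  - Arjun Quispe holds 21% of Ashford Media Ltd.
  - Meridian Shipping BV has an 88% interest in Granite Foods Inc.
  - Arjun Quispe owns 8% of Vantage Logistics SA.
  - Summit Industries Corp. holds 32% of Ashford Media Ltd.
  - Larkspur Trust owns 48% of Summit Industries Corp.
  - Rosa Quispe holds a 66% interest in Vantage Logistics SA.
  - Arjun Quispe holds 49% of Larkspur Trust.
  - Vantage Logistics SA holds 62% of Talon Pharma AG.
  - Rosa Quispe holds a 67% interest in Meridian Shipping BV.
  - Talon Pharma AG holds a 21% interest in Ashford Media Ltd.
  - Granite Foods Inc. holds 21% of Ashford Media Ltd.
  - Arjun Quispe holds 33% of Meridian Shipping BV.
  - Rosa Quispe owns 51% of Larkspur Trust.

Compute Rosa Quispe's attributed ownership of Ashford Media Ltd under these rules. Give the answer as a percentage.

By sibling attribution (R1), Rosa Quispe is treated as also owning Arjun Quispe's interest in Vantage Logistics SA, giving 66% + 8% = 74%.
By sibling attribution (R1), Rosa Quispe is treated as also owning Arjun Quispe's interest in Larkspur Trust, giving 51% + 49% = 100%.
By sibling attribution (R1), Rosa Quispe is treated as also owning Arjun Quispe's interest in Meridian Shipping BV, giving 67% + 33% = 100%.
By sibling attribution (R1), Rosa Quispe is treated as owning Arjun Quispe's 21% interest in Ashford Media Ltd.
Chain via Vantage Logistics SA → Talon Pharma AG (R3): 74% × 62% × 21% = 9.6348% of Ashford Media Ltd.
Chain via Larkspur Trust → Summit Industries Corp. (R3): 100% × 48% × 32% = 15.36% of Ashford Media Ltd.
Chain via Meridian Shipping BV → Granite Foods Inc. (R3): 100% × 88% × 21% = 18.48% of Ashford Media Ltd.
Direct interest in Ashford Media Ltd: 21%.
Aggregating (R2): 9.6348% + 15.36% + 18.48% + 21% = 64.4748%.

64.4748%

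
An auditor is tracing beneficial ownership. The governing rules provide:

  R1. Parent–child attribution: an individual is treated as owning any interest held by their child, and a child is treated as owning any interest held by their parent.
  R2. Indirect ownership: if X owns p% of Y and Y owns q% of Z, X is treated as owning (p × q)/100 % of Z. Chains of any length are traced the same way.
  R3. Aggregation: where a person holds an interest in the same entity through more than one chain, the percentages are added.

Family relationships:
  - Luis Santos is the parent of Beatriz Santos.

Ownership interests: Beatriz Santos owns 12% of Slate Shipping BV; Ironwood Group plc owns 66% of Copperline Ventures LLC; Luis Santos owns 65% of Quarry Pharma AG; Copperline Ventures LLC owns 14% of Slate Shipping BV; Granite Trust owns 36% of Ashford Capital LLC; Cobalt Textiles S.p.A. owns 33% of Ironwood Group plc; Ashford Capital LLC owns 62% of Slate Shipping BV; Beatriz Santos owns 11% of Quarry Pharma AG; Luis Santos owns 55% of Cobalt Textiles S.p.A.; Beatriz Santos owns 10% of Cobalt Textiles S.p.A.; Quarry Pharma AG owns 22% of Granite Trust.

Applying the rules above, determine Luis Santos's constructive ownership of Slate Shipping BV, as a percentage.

17.713884%

By parent–child attribution (R1), Luis Santos is treated as also owning Beatriz Santos's interest in Cobalt Textiles S.p.A, giving 55% + 10% = 65%.
By parent–child attribution (R1), Luis Santos is treated as also owning Beatriz Santos's interest in Quarry Pharma AG, giving 65% + 11% = 76%.
By parent–child attribution (R1), Luis Santos is treated as owning Beatriz Santos's 12% interest in Slate Shipping BV.
Chain via Cobalt Textiles S.p.A. → Ironwood Group plc → Copperline Ventures LLC (R2): 65% × 33% × 66% × 14% = 1.98198% of Slate Shipping BV.
Chain via Quarry Pharma AG → Granite Trust → Ashford Capital LLC (R2): 76% × 22% × 36% × 62% = 3.731904% of Slate Shipping BV.
Direct interest in Slate Shipping BV: 12%.
Aggregating (R3): 1.98198% + 3.731904% + 12% = 17.713884%.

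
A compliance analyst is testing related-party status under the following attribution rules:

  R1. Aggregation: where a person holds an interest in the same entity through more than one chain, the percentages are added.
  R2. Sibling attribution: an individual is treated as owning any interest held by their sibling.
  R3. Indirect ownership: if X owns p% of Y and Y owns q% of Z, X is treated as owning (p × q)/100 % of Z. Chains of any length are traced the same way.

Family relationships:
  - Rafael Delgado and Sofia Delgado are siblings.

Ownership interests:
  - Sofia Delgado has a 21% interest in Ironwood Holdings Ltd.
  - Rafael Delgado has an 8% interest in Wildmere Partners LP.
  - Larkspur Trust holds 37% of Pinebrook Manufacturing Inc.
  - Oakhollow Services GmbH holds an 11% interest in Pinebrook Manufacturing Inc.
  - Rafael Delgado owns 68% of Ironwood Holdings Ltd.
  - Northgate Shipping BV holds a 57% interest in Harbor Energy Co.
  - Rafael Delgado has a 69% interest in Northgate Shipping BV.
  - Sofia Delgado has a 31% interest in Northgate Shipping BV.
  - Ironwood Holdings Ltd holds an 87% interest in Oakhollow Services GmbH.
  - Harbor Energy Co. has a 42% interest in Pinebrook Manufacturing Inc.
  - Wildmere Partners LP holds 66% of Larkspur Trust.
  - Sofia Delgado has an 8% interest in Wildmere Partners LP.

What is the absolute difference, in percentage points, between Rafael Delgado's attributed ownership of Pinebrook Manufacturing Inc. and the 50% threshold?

13.6355

By sibling attribution (R2), Rafael Delgado is treated as also owning Sofia Delgado's interest in Wildmere Partners LP, giving 8% + 8% = 16%.
By sibling attribution (R2), Rafael Delgado is treated as also owning Sofia Delgado's interest in Northgate Shipping BV, giving 69% + 31% = 100%.
By sibling attribution (R2), Rafael Delgado is treated as also owning Sofia Delgado's interest in Ironwood Holdings Ltd, giving 68% + 21% = 89%.
Chain via Wildmere Partners LP → Larkspur Trust (R3): 16% × 66% × 37% = 3.9072% of Pinebrook Manufacturing Inc.
Chain via Northgate Shipping BV → Harbor Energy Co. (R3): 100% × 57% × 42% = 23.94% of Pinebrook Manufacturing Inc.
Chain via Ironwood Holdings Ltd → Oakhollow Services GmbH (R3): 89% × 87% × 11% = 8.5173% of Pinebrook Manufacturing Inc.
Aggregating (R1): 3.9072% + 23.94% + 8.5173% = 36.3645%.
36.3645% falls short of the 50% threshold by 13.6355 percentage points.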